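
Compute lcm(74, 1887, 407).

41514

74 = 2 × 37
1887 = 3 × 17 × 37
407 = 11 × 37
LCM(74, 1887, 407) = 2 × 3 × 11 × 17 × 37 = 41514.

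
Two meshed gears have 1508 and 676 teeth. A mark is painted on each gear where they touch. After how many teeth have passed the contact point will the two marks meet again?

19604 teeth

The first simultaneous occurrence is after LCM of the individual periods.
1508 = 2^2 × 13 × 29
676 = 2^2 × 13^2
LCM(1508, 676) = 2^2 × 13^2 × 29 = 19604.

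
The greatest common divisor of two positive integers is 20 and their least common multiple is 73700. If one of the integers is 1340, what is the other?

For two integers, gcd × lcm = product, so the other is (20 × 73700) / 1340 = 1474000 / 1340 = 1100.

1100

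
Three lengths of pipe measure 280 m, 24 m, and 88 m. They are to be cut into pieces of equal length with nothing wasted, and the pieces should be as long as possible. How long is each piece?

Each piece length must divide every original length, so the longest possible is gcd(280, 24, 88).
280 = 2^3 × 5 × 7
24 = 2^3 × 3
88 = 2^3 × 11
gcd(280, 24, 88) = 2^3 = 8.

8 m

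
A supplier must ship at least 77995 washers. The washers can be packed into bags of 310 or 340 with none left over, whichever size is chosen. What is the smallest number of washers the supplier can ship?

84320

The number of washers must be a common multiple of 310 and 340, so a multiple of their LCM.
310 = 2 × 5 × 31
340 = 2^2 × 5 × 17
LCM(310, 340) = 2^2 × 5 × 17 × 31 = 10540.
Smallest multiple of 10540 that is ≥ 77995: ⌈77995/10540⌉ × 10540 = 8 × 10540 = 84320.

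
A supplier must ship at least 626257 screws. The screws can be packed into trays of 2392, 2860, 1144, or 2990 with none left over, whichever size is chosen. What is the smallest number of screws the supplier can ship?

The number of screws must be a common multiple of 2392, 2860, 1144, and 2990, so a multiple of their LCM.
2392 = 2^3 × 13 × 23
2860 = 2^2 × 5 × 11 × 13
1144 = 2^3 × 11 × 13
2990 = 2 × 5 × 13 × 23
LCM(2392, 2860, 1144, 2990) = 2^3 × 5 × 11 × 13 × 23 = 131560.
Smallest multiple of 131560 that is ≥ 626257: ⌈626257/131560⌉ × 131560 = 5 × 131560 = 657800.

657800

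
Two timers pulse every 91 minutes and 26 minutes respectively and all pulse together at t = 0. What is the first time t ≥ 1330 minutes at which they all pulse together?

Joint pulses occur at multiples of LCM(91, 26).
91 = 7 × 13
26 = 2 × 13
LCM(91, 26) = 2 × 7 × 13 = 182.
Smallest multiple of 182 that is ≥ 1330: ⌈1330/182⌉ × 182 = 8 × 182 = 1456.

1456 minutes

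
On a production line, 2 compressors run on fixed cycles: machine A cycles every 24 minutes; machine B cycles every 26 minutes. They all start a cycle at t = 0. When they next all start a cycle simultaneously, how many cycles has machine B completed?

12 cycles

All finish a whole number of cycles simultaneously at t = LCM of the periods.
24 = 2^3 × 3
26 = 2 × 13
LCM(24, 26) = 2^3 × 3 × 13 = 312.
Cycles for period 26: 312 / 26 = 12.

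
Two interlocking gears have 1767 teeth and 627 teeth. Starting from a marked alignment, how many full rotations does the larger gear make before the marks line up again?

11 rotations

All finish a whole number of cycles simultaneously at t = LCM of the periods.
1767 = 3 × 19 × 31
627 = 3 × 11 × 19
LCM(1767, 627) = 3 × 11 × 19 × 31 = 19437.
Rotations for period 1767: 19437 / 1767 = 11.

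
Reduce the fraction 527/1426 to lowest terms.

17/46

527 = 17 × 31
1426 = 2 × 23 × 31
gcd(527, 1426) = 31.
Divide numerator and denominator by 31: 527/1426 = 17/46.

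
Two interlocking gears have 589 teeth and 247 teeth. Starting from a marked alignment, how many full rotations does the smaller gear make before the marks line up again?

They are all back at their starting positions together after one LCM of the periods.
589 = 19 × 31
247 = 13 × 19
LCM(589, 247) = 13 × 19 × 31 = 7657.
Rotations for period 247: 7657 / 247 = 31.

31 rotations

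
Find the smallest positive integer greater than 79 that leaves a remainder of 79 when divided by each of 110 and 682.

N − 79 must be a common multiple of 110 and 682.
110 = 2 × 5 × 11
682 = 2 × 11 × 31
LCM(110, 682) = 2 × 5 × 11 × 31 = 3410.
Smallest N > 79 is LCM + 79 = 3410 + 79 = 3489.

3489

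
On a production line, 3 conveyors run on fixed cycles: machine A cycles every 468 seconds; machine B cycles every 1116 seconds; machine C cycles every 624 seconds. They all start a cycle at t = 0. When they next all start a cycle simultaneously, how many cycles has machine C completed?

The first common completion time is the LCM of the periods.
468 = 2^2 × 3^2 × 13
1116 = 2^2 × 3^2 × 31
624 = 2^4 × 3 × 13
LCM(468, 1116, 624) = 2^4 × 3^2 × 13 × 31 = 58032.
Cycles for period 624: 58032 / 624 = 93.

93 cycles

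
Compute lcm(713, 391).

12121

713 = 23 × 31
391 = 17 × 23
LCM(713, 391) = 17 × 23 × 31 = 12121.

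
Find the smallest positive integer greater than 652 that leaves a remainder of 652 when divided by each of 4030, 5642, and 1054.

N − 652 must be a common multiple of 4030, 5642, and 1054.
4030 = 2 × 5 × 13 × 31
5642 = 2 × 7 × 13 × 31
1054 = 2 × 17 × 31
LCM(4030, 5642, 1054) = 2 × 5 × 7 × 13 × 17 × 31 = 479570.
Smallest N > 652 is LCM + 652 = 479570 + 652 = 480222.

480222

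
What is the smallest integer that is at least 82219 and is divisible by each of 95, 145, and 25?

82650

The integer must be a common multiple of 95, 145, and 25, so a multiple of their LCM.
95 = 5 × 19
145 = 5 × 29
25 = 5^2
LCM(95, 145, 25) = 5^2 × 19 × 29 = 13775.
Smallest multiple of 13775 that is ≥ 82219: ⌈82219/13775⌉ × 13775 = 6 × 13775 = 82650.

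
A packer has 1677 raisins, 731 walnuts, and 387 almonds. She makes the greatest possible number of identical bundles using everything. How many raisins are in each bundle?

Number of bundles = gcd(1677, 731, 387).
1677 = 3 × 13 × 43
731 = 17 × 43
387 = 3^2 × 43
gcd(1677, 731, 387) = 43.
raisins per bundle = 1677 / 43 = 39.

39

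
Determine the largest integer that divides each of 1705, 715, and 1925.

55

1705 = 5 × 11 × 31
715 = 5 × 11 × 13
1925 = 5^2 × 7 × 11
gcd(1705, 715, 1925) = 5 × 11 = 55.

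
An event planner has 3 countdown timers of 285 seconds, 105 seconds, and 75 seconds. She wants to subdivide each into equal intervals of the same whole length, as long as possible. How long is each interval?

The interval must divide each timer length; the longest such is the gcd.
285 = 3 × 5 × 19
105 = 3 × 5 × 7
75 = 3 × 5^2
gcd(285, 105, 75) = 3 × 5 = 15.

15 seconds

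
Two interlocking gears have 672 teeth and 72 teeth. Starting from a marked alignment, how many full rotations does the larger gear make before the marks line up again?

All finish a whole number of cycles simultaneously at t = LCM of the periods.
672 = 2^5 × 3 × 7
72 = 2^3 × 3^2
LCM(672, 72) = 2^5 × 3^2 × 7 = 2016.
Rotations for period 672: 2016 / 672 = 3.

3 rotations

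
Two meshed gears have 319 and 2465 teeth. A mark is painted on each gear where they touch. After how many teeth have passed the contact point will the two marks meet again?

27115 teeth

They coincide at every common multiple of the periods; the first is the LCM.
319 = 11 × 29
2465 = 5 × 17 × 29
LCM(319, 2465) = 5 × 11 × 17 × 29 = 27115.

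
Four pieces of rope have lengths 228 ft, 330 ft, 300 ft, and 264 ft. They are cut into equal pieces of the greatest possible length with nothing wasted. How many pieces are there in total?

Piece length = gcd(228, 330, 300, 264).
228 = 2^2 × 3 × 19
330 = 2 × 3 × 5 × 11
300 = 2^2 × 3 × 5^2
264 = 2^3 × 3 × 11
gcd(228, 330, 300, 264) = 2 × 3 = 6.
Total pieces = 228/6 + 330/6 + 300/6 + 264/6 = 38 + 55 + 50 + 44 = 187.

187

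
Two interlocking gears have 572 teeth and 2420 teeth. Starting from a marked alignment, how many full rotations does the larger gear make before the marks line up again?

The first common completion time is the LCM of the periods.
572 = 2^2 × 11 × 13
2420 = 2^2 × 5 × 11^2
LCM(572, 2420) = 2^2 × 5 × 11^2 × 13 = 31460.
Rotations for period 2420: 31460 / 2420 = 13.

13 rotations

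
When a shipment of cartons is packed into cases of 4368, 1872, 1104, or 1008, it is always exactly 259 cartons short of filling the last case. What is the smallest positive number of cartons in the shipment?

Being 259 short of a full case of size k means N ≡ −259 (mod k), i.e. N + 259 is a multiple of each size.
4368 = 2^4 × 3 × 7 × 13
1872 = 2^4 × 3^2 × 13
1104 = 2^4 × 3 × 23
1008 = 2^4 × 3^2 × 7
LCM(4368, 1872, 1104, 1008) = 2^4 × 3^2 × 7 × 13 × 23 = 301392.
Smallest positive N is 301392 − 259 = 301133.

301133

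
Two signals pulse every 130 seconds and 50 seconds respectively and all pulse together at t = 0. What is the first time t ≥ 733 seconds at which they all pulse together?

Joint pulses occur at multiples of LCM(130, 50).
130 = 2 × 5 × 13
50 = 2 × 5^2
LCM(130, 50) = 2 × 5^2 × 13 = 650.
Smallest multiple of 650 that is ≥ 733: ⌈733/650⌉ × 650 = 2 × 650 = 1300.

1300 seconds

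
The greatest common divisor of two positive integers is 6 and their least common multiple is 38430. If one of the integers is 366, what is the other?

630

For two integers, gcd × lcm = product, so the other is (6 × 38430) / 366 = 230580 / 366 = 630.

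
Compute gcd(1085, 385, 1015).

1085 = 5 × 7 × 31
385 = 5 × 7 × 11
1015 = 5 × 7 × 29
gcd(1085, 385, 1015) = 5 × 7 = 35.

35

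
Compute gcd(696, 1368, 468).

696 = 2^3 × 3 × 29
1368 = 2^3 × 3^2 × 19
468 = 2^2 × 3^2 × 13
gcd(696, 1368, 468) = 2^2 × 3 = 12.

12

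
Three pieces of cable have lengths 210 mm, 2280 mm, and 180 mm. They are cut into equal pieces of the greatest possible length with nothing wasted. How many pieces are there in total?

89

Piece length = gcd(210, 2280, 180).
210 = 2 × 3 × 5 × 7
2280 = 2^3 × 3 × 5 × 19
180 = 2^2 × 3^2 × 5
gcd(210, 2280, 180) = 2 × 3 × 5 = 30.
Total pieces = 210/30 + 2280/30 + 180/30 = 7 + 76 + 6 = 89.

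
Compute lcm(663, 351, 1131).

173043

663 = 3 × 13 × 17
351 = 3^3 × 13
1131 = 3 × 13 × 29
LCM(663, 351, 1131) = 3^3 × 13 × 17 × 29 = 173043.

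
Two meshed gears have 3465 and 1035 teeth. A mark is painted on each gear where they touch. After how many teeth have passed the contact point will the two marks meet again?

79695 teeth

They coincide at every common multiple of the periods; the first is the LCM.
3465 = 3^2 × 5 × 7 × 11
1035 = 3^2 × 5 × 23
LCM(3465, 1035) = 3^2 × 5 × 7 × 11 × 23 = 79695.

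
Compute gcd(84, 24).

84 = 2^2 × 3 × 7
24 = 2^3 × 3
gcd(84, 24) = 2^2 × 3 = 12.

12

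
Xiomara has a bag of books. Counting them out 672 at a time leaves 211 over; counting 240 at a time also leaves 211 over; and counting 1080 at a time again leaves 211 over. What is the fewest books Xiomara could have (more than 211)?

30451

N − 211 must be a common multiple of 672, 240, and 1080.
672 = 2^5 × 3 × 7
240 = 2^4 × 3 × 5
1080 = 2^3 × 3^3 × 5
LCM(672, 240, 1080) = 2^5 × 3^3 × 5 × 7 = 30240.
Smallest N > 211 is LCM + 211 = 30240 + 211 = 30451.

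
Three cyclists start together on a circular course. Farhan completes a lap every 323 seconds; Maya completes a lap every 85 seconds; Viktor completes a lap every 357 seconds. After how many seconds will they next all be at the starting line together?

33915 seconds

They coincide at every common multiple of the periods; the first is the LCM.
323 = 17 × 19
85 = 5 × 17
357 = 3 × 7 × 17
LCM(323, 85, 357) = 3 × 5 × 7 × 17 × 19 = 33915.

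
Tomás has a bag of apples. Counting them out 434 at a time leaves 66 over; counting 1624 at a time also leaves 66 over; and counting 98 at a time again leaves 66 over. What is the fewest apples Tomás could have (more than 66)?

352474

N − 66 must be a common multiple of 434, 1624, and 98.
434 = 2 × 7 × 31
1624 = 2^3 × 7 × 29
98 = 2 × 7^2
LCM(434, 1624, 98) = 2^3 × 7^2 × 29 × 31 = 352408.
Smallest N > 66 is LCM + 66 = 352408 + 66 = 352474.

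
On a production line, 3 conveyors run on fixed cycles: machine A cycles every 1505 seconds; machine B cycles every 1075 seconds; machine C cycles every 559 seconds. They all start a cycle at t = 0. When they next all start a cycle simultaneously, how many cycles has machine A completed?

65 cycles

The first common completion time is the LCM of the periods.
1505 = 5 × 7 × 43
1075 = 5^2 × 43
559 = 13 × 43
LCM(1505, 1075, 559) = 5^2 × 7 × 13 × 43 = 97825.
Cycles for period 1505: 97825 / 1505 = 65.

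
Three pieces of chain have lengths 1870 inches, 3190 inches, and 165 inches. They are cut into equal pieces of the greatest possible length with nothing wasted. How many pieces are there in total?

95

Piece length = gcd(1870, 3190, 165).
1870 = 2 × 5 × 11 × 17
3190 = 2 × 5 × 11 × 29
165 = 3 × 5 × 11
gcd(1870, 3190, 165) = 5 × 11 = 55.
Total pieces = 1870/55 + 3190/55 + 165/55 = 34 + 58 + 3 = 95.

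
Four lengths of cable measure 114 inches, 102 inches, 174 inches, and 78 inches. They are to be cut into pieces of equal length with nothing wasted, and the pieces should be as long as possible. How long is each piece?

The greatest length dividing all of 114, 102, 174, and 78 is their gcd.
114 = 2 × 3 × 19
102 = 2 × 3 × 17
174 = 2 × 3 × 29
78 = 2 × 3 × 13
gcd(114, 102, 174, 78) = 2 × 3 = 6.

6 inches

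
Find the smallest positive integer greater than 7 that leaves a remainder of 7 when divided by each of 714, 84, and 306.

4291

N − 7 must be a common multiple of 714, 84, and 306.
714 = 2 × 3 × 7 × 17
84 = 2^2 × 3 × 7
306 = 2 × 3^2 × 17
LCM(714, 84, 306) = 2^2 × 3^2 × 7 × 17 = 4284.
Smallest N > 7 is LCM + 7 = 4284 + 7 = 4291.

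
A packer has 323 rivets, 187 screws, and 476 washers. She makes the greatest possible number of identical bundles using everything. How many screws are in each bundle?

Number of bundles = gcd(323, 187, 476).
323 = 17 × 19
187 = 11 × 17
476 = 2^2 × 7 × 17
gcd(323, 187, 476) = 17.
screws per bundle = 187 / 17 = 11.

11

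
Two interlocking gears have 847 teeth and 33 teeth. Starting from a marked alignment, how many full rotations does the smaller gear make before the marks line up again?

77 rotations

All finish a whole number of cycles simultaneously at t = LCM of the periods.
847 = 7 × 11^2
33 = 3 × 11
LCM(847, 33) = 3 × 7 × 11^2 = 2541.
Rotations for period 33: 2541 / 33 = 77.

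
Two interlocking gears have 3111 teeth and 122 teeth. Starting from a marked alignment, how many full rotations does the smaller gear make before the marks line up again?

The first common completion time is the LCM of the periods.
3111 = 3 × 17 × 61
122 = 2 × 61
LCM(3111, 122) = 2 × 3 × 17 × 61 = 6222.
Rotations for period 122: 6222 / 122 = 51.

51 rotations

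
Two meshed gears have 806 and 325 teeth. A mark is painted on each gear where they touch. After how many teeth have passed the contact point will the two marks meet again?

They coincide at every common multiple of the periods; the first is the LCM.
806 = 2 × 13 × 31
325 = 5^2 × 13
LCM(806, 325) = 2 × 5^2 × 13 × 31 = 20150.

20150 teeth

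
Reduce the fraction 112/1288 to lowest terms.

112 = 2^4 × 7
1288 = 2^3 × 7 × 23
gcd(112, 1288) = 2^3 × 7 = 56.
Divide numerator and denominator by 56: 112/1288 = 2/23.

2/23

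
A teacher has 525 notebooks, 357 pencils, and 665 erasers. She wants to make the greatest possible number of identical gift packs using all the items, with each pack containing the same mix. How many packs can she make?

The pack count must divide each quantity, so the greatest is gcd(525, 357, 665).
525 = 3 × 5^2 × 7
357 = 3 × 7 × 17
665 = 5 × 7 × 19
gcd(525, 357, 665) = 7.

7 packs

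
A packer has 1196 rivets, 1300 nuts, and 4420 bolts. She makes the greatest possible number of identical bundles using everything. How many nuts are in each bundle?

Number of bundles = gcd(1196, 1300, 4420).
1196 = 2^2 × 13 × 23
1300 = 2^2 × 5^2 × 13
4420 = 2^2 × 5 × 13 × 17
gcd(1196, 1300, 4420) = 2^2 × 13 = 52.
nuts per bundle = 1300 / 52 = 25.

25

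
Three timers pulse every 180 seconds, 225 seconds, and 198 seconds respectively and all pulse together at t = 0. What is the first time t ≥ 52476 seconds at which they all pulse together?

Joint pulses occur at multiples of LCM(180, 225, 198).
180 = 2^2 × 3^2 × 5
225 = 3^2 × 5^2
198 = 2 × 3^2 × 11
LCM(180, 225, 198) = 2^2 × 3^2 × 5^2 × 11 = 9900.
Smallest multiple of 9900 that is ≥ 52476: ⌈52476/9900⌉ × 9900 = 6 × 9900 = 59400.

59400 seconds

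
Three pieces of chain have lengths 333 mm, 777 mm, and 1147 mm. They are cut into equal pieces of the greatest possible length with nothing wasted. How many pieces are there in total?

61

Piece length = gcd(333, 777, 1147).
333 = 3^2 × 37
777 = 3 × 7 × 37
1147 = 31 × 37
gcd(333, 777, 1147) = 37.
Total pieces = 333/37 + 777/37 + 1147/37 = 9 + 21 + 31 = 61.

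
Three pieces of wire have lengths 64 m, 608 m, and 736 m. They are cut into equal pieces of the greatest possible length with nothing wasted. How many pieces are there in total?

44

Piece length = gcd(64, 608, 736).
64 = 2^6
608 = 2^5 × 19
736 = 2^5 × 23
gcd(64, 608, 736) = 2^5 = 32.
Total pieces = 64/32 + 608/32 + 736/32 = 2 + 19 + 23 = 44.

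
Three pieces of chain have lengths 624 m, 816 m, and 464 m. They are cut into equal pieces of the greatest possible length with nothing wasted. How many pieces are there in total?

119

Piece length = gcd(624, 816, 464).
624 = 2^4 × 3 × 13
816 = 2^4 × 3 × 17
464 = 2^4 × 29
gcd(624, 816, 464) = 2^4 = 16.
Total pieces = 624/16 + 816/16 + 464/16 = 39 + 51 + 29 = 119.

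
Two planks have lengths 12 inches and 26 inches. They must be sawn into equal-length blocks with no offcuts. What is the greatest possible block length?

This is the greatest common divisor of 12 and 26.
12 = 2^2 × 3
26 = 2 × 13
gcd(12, 26) = 2.

2 inches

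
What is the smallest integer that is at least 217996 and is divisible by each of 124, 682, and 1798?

237336

The integer must be a common multiple of 124, 682, and 1798, so a multiple of their LCM.
124 = 2^2 × 31
682 = 2 × 11 × 31
1798 = 2 × 29 × 31
LCM(124, 682, 1798) = 2^2 × 11 × 29 × 31 = 39556.
Smallest multiple of 39556 that is ≥ 217996: ⌈217996/39556⌉ × 39556 = 6 × 39556 = 237336.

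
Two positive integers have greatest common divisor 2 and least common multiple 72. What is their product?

144

For any two positive integers, gcd × lcm = product = 2 × 72 = 144.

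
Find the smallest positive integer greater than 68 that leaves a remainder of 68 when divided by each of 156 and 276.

N − 68 must be a common multiple of 156 and 276.
156 = 2^2 × 3 × 13
276 = 2^2 × 3 × 23
LCM(156, 276) = 2^2 × 3 × 13 × 23 = 3588.
Smallest N > 68 is LCM + 68 = 3588 + 68 = 3656.

3656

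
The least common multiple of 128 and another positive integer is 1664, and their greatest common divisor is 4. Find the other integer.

gcd × lcm = product of the two integers, so the other integer is (4 × 1664) / 128 = 52.

52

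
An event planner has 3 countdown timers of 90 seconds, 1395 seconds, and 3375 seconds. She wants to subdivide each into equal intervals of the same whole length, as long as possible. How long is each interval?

The interval must divide each timer length; the longest such is the gcd.
90 = 2 × 3^2 × 5
1395 = 3^2 × 5 × 31
3375 = 3^3 × 5^3
gcd(90, 1395, 3375) = 3^2 × 5 = 45.

45 seconds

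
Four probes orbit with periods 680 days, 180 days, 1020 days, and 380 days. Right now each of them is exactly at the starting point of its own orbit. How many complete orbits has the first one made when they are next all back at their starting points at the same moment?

171 orbits

All finish a whole number of cycles simultaneously at t = LCM of the periods.
680 = 2^3 × 5 × 17
180 = 2^2 × 3^2 × 5
1020 = 2^2 × 3 × 5 × 17
380 = 2^2 × 5 × 19
LCM(680, 180, 1020, 380) = 2^3 × 3^2 × 5 × 17 × 19 = 116280.
Orbits for period 680: 116280 / 680 = 171.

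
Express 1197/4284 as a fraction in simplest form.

19/68

1197 = 3^2 × 7 × 19
4284 = 2^2 × 3^2 × 7 × 17
gcd(1197, 4284) = 3^2 × 7 = 63.
Divide numerator and denominator by 63: 1197/4284 = 19/68.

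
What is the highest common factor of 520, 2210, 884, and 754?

520 = 2^3 × 5 × 13
2210 = 2 × 5 × 13 × 17
884 = 2^2 × 13 × 17
754 = 2 × 13 × 29
gcd(520, 2210, 884, 754) = 2 × 13 = 26.

26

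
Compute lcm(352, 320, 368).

352 = 2^5 × 11
320 = 2^6 × 5
368 = 2^4 × 23
LCM(352, 320, 368) = 2^6 × 5 × 11 × 23 = 80960.

80960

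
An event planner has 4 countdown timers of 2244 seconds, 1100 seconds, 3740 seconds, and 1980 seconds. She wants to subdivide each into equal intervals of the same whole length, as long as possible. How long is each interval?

The interval must divide each timer length; the longest such is the gcd.
2244 = 2^2 × 3 × 11 × 17
1100 = 2^2 × 5^2 × 11
3740 = 2^2 × 5 × 11 × 17
1980 = 2^2 × 3^2 × 5 × 11
gcd(2244, 1100, 3740, 1980) = 2^2 × 11 = 44.

44 seconds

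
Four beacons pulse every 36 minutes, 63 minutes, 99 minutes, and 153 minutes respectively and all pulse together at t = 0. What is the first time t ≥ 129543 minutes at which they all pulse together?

Joint pulses occur at multiples of LCM(36, 63, 99, 153).
36 = 2^2 × 3^2
63 = 3^2 × 7
99 = 3^2 × 11
153 = 3^2 × 17
LCM(36, 63, 99, 153) = 2^2 × 3^2 × 7 × 11 × 17 = 47124.
Smallest multiple of 47124 that is ≥ 129543: ⌈129543/47124⌉ × 47124 = 3 × 47124 = 141372.

141372 minutes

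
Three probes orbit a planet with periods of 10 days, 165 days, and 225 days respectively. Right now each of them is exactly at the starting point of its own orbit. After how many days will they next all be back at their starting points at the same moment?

The first simultaneous occurrence is after LCM of the individual periods.
10 = 2 × 5
165 = 3 × 5 × 11
225 = 3^2 × 5^2
LCM(10, 165, 225) = 2 × 3^2 × 5^2 × 11 = 4950.

4950 days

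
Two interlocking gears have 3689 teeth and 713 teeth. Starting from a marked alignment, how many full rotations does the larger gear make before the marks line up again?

They are all back at their starting positions together after one LCM of the periods.
3689 = 7 × 17 × 31
713 = 23 × 31
LCM(3689, 713) = 7 × 17 × 23 × 31 = 84847.
Rotations for period 3689: 84847 / 3689 = 23.

23 rotations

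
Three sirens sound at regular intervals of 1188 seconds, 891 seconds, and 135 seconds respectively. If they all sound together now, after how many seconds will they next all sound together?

They coincide at every common multiple of the periods; the first is the LCM.
1188 = 2^2 × 3^3 × 11
891 = 3^4 × 11
135 = 3^3 × 5
LCM(1188, 891, 135) = 2^2 × 3^4 × 5 × 11 = 17820.

17820 seconds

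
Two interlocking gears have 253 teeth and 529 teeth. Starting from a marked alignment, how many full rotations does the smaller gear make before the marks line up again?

23 rotations

The first common completion time is the LCM of the periods.
253 = 11 × 23
529 = 23^2
LCM(253, 529) = 11 × 23^2 = 5819.
Rotations for period 253: 5819 / 253 = 23.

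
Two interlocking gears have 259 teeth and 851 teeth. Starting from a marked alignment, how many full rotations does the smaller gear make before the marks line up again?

The first common completion time is the LCM of the periods.
259 = 7 × 37
851 = 23 × 37
LCM(259, 851) = 7 × 23 × 37 = 5957.
Rotations for period 259: 5957 / 259 = 23.

23 rotations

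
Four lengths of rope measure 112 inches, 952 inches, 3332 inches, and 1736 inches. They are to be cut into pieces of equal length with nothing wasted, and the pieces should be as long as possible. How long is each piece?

The greatest length dividing all of 112, 952, 3332, and 1736 is their gcd.
112 = 2^4 × 7
952 = 2^3 × 7 × 17
3332 = 2^2 × 7^2 × 17
1736 = 2^3 × 7 × 31
gcd(112, 952, 3332, 1736) = 2^2 × 7 = 28.

28 inches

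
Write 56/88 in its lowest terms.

7/11

56 = 2^3 × 7
88 = 2^3 × 11
gcd(56, 88) = 2^3 = 8.
Divide numerator and denominator by 8: 56/88 = 7/11.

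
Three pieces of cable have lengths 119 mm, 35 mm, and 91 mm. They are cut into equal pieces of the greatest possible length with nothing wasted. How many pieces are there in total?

Piece length = gcd(119, 35, 91).
119 = 7 × 17
35 = 5 × 7
91 = 7 × 13
gcd(119, 35, 91) = 7.
Total pieces = 119/7 + 35/7 + 91/7 = 17 + 5 + 13 = 35.

35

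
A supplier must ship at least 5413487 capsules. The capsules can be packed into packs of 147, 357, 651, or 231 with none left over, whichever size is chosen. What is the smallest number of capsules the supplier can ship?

5965113

The number of capsules must be a common multiple of 147, 357, 651, and 231, so a multiple of their LCM.
147 = 3 × 7^2
357 = 3 × 7 × 17
651 = 3 × 7 × 31
231 = 3 × 7 × 11
LCM(147, 357, 651, 231) = 3 × 7^2 × 11 × 17 × 31 = 852159.
Smallest multiple of 852159 that is ≥ 5413487: ⌈5413487/852159⌉ × 852159 = 7 × 852159 = 5965113.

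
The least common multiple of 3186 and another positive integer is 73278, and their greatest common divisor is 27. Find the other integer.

621

gcd × lcm = product of the two integers, so the other integer is (27 × 73278) / 3186 = 621.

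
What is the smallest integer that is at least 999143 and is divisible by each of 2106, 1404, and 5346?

The integer must be a common multiple of 2106, 1404, and 5346, so a multiple of their LCM.
2106 = 2 × 3^4 × 13
1404 = 2^2 × 3^3 × 13
5346 = 2 × 3^5 × 11
LCM(2106, 1404, 5346) = 2^2 × 3^5 × 11 × 13 = 138996.
Smallest multiple of 138996 that is ≥ 999143: ⌈999143/138996⌉ × 138996 = 8 × 138996 = 1111968.

1111968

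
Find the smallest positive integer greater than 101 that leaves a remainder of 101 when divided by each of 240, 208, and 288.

18821

N − 101 must be a common multiple of 240, 208, and 288.
240 = 2^4 × 3 × 5
208 = 2^4 × 13
288 = 2^5 × 3^2
LCM(240, 208, 288) = 2^5 × 3^2 × 5 × 13 = 18720.
Smallest N > 101 is LCM + 101 = 18720 + 101 = 18821.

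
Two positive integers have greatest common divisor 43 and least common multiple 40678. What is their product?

1749154

For any two positive integers, gcd × lcm = product = 43 × 40678 = 1749154.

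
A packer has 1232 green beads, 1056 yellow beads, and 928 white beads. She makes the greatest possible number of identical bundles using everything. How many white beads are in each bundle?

58

Number of bundles = gcd(1232, 1056, 928).
1232 = 2^4 × 7 × 11
1056 = 2^5 × 3 × 11
928 = 2^5 × 29
gcd(1232, 1056, 928) = 2^4 = 16.
white beads per bundle = 928 / 16 = 58.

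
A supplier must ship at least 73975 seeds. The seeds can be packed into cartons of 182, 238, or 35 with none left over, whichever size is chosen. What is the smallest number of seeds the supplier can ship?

77350

The number of seeds must be a common multiple of 182, 238, and 35, so a multiple of their LCM.
182 = 2 × 7 × 13
238 = 2 × 7 × 17
35 = 5 × 7
LCM(182, 238, 35) = 2 × 5 × 7 × 13 × 17 = 15470.
Smallest multiple of 15470 that is ≥ 73975: ⌈73975/15470⌉ × 15470 = 5 × 15470 = 77350.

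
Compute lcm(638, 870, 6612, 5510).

638 = 2 × 11 × 29
870 = 2 × 3 × 5 × 29
6612 = 2^2 × 3 × 19 × 29
5510 = 2 × 5 × 19 × 29
LCM(638, 870, 6612, 5510) = 2^2 × 3 × 5 × 11 × 19 × 29 = 363660.

363660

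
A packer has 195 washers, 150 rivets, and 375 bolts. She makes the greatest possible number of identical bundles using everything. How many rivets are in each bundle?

Number of bundles = gcd(195, 150, 375).
195 = 3 × 5 × 13
150 = 2 × 3 × 5^2
375 = 3 × 5^3
gcd(195, 150, 375) = 3 × 5 = 15.
rivets per bundle = 150 / 15 = 10.

10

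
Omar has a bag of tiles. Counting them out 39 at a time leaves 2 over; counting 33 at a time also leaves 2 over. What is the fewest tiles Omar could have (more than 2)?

N − 2 must be a common multiple of 39 and 33.
39 = 3 × 13
33 = 3 × 11
LCM(39, 33) = 3 × 11 × 13 = 429.
Smallest N > 2 is LCM + 2 = 429 + 2 = 431.

431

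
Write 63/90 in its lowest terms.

7/10

63 = 3^2 × 7
90 = 2 × 3^2 × 5
gcd(63, 90) = 3^2 = 9.
Divide numerator and denominator by 9: 63/90 = 7/10.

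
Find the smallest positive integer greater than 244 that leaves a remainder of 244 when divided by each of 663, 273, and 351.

N − 244 must be a common multiple of 663, 273, and 351.
663 = 3 × 13 × 17
273 = 3 × 7 × 13
351 = 3^3 × 13
LCM(663, 273, 351) = 3^3 × 7 × 13 × 17 = 41769.
Smallest N > 244 is LCM + 244 = 41769 + 244 = 42013.

42013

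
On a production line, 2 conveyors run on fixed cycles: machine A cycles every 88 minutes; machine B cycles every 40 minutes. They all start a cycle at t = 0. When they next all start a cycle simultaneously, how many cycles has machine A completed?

They are all back at their starting positions together after one LCM of the periods.
88 = 2^3 × 11
40 = 2^3 × 5
LCM(88, 40) = 2^3 × 5 × 11 = 440.
Cycles for period 88: 440 / 88 = 5.

5 cycles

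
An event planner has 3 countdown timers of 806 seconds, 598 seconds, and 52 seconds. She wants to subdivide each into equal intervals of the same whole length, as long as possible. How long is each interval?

The interval must divide each timer length; the longest such is the gcd.
806 = 2 × 13 × 31
598 = 2 × 13 × 23
52 = 2^2 × 13
gcd(806, 598, 52) = 2 × 13 = 26.

26 seconds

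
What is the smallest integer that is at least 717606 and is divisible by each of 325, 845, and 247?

The integer must be a common multiple of 325, 845, and 247, so a multiple of their LCM.
325 = 5^2 × 13
845 = 5 × 13^2
247 = 13 × 19
LCM(325, 845, 247) = 5^2 × 13^2 × 19 = 80275.
Smallest multiple of 80275 that is ≥ 717606: ⌈717606/80275⌉ × 80275 = 9 × 80275 = 722475.

722475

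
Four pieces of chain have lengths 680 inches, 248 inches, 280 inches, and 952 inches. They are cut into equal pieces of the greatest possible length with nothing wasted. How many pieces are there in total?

270

Piece length = gcd(680, 248, 280, 952).
680 = 2^3 × 5 × 17
248 = 2^3 × 31
280 = 2^3 × 5 × 7
952 = 2^3 × 7 × 17
gcd(680, 248, 280, 952) = 2^3 = 8.
Total pieces = 680/8 + 248/8 + 280/8 + 952/8 = 85 + 31 + 35 + 119 = 270.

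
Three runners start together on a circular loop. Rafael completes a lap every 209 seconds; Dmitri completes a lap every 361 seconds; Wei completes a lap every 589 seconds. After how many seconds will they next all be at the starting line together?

The first simultaneous occurrence is after LCM of the individual periods.
209 = 11 × 19
361 = 19^2
589 = 19 × 31
LCM(209, 361, 589) = 11 × 19^2 × 31 = 123101.

123101 seconds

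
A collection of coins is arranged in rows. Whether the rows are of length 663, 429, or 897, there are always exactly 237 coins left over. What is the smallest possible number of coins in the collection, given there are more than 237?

167976

N − 237 must be a common multiple of 663, 429, and 897.
663 = 3 × 13 × 17
429 = 3 × 11 × 13
897 = 3 × 13 × 23
LCM(663, 429, 897) = 3 × 11 × 13 × 17 × 23 = 167739.
Smallest N > 237 is LCM + 237 = 167739 + 237 = 167976.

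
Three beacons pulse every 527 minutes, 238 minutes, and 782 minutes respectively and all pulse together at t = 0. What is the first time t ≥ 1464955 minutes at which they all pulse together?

Joint pulses occur at multiples of LCM(527, 238, 782).
527 = 17 × 31
238 = 2 × 7 × 17
782 = 2 × 17 × 23
LCM(527, 238, 782) = 2 × 7 × 17 × 23 × 31 = 169694.
Smallest multiple of 169694 that is ≥ 1464955: ⌈1464955/169694⌉ × 169694 = 9 × 169694 = 1527246.

1527246 minutes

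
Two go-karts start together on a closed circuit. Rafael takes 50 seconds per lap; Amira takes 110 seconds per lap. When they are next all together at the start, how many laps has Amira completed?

5 laps

All finish a whole number of cycles simultaneously at t = LCM of the periods.
50 = 2 × 5^2
110 = 2 × 5 × 11
LCM(50, 110) = 2 × 5^2 × 11 = 550.
Laps for period 110: 550 / 110 = 5.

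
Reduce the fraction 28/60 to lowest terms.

28 = 2^2 × 7
60 = 2^2 × 3 × 5
gcd(28, 60) = 2^2 = 4.
Divide numerator and denominator by 4: 28/60 = 7/15.

7/15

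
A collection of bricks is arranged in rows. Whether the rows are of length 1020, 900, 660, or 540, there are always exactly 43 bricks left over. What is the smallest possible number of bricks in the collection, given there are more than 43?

N − 43 must be a common multiple of 1020, 900, 660, and 540.
1020 = 2^2 × 3 × 5 × 17
900 = 2^2 × 3^2 × 5^2
660 = 2^2 × 3 × 5 × 11
540 = 2^2 × 3^3 × 5
LCM(1020, 900, 660, 540) = 2^2 × 3^3 × 5^2 × 11 × 17 = 504900.
Smallest N > 43 is LCM + 43 = 504900 + 43 = 504943.

504943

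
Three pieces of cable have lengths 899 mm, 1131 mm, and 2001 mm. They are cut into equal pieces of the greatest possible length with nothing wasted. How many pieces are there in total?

Piece length = gcd(899, 1131, 2001).
899 = 29 × 31
1131 = 3 × 13 × 29
2001 = 3 × 23 × 29
gcd(899, 1131, 2001) = 29.
Total pieces = 899/29 + 1131/29 + 2001/29 = 31 + 39 + 69 = 139.

139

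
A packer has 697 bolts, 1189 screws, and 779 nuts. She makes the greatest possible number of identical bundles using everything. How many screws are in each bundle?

Number of bundles = gcd(697, 1189, 779).
697 = 17 × 41
1189 = 29 × 41
779 = 19 × 41
gcd(697, 1189, 779) = 41.
screws per bundle = 1189 / 41 = 29.

29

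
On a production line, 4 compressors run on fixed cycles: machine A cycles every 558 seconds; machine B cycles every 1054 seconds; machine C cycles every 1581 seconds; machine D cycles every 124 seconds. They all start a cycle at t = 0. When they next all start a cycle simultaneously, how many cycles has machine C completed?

All finish a whole number of cycles simultaneously at t = LCM of the periods.
558 = 2 × 3^2 × 31
1054 = 2 × 17 × 31
1581 = 3 × 17 × 31
124 = 2^2 × 31
LCM(558, 1054, 1581, 124) = 2^2 × 3^2 × 17 × 31 = 18972.
Cycles for period 1581: 18972 / 1581 = 12.

12 cycles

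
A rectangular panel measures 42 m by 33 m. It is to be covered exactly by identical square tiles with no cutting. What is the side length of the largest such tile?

3 m

The tile side must divide both 42 and 33, so the largest is their gcd.
42 = 2 × 3 × 7
33 = 3 × 11
gcd(42, 33) = 3.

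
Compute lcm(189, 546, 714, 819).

83538

189 = 3^3 × 7
546 = 2 × 3 × 7 × 13
714 = 2 × 3 × 7 × 17
819 = 3^2 × 7 × 13
LCM(189, 546, 714, 819) = 2 × 3^3 × 7 × 13 × 17 = 83538.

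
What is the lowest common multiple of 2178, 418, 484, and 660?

2178 = 2 × 3^2 × 11^2
418 = 2 × 11 × 19
484 = 2^2 × 11^2
660 = 2^2 × 3 × 5 × 11
LCM(2178, 418, 484, 660) = 2^2 × 3^2 × 5 × 11^2 × 19 = 413820.

413820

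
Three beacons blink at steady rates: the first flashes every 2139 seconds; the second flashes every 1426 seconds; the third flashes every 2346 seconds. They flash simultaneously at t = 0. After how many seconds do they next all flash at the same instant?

72726 seconds

They coincide at every common multiple of the periods; the first is the LCM.
2139 = 3 × 23 × 31
1426 = 2 × 23 × 31
2346 = 2 × 3 × 17 × 23
LCM(2139, 1426, 2346) = 2 × 3 × 17 × 23 × 31 = 72726.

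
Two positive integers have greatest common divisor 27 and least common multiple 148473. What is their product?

4008771

For any two positive integers, gcd × lcm = product = 27 × 148473 = 4008771.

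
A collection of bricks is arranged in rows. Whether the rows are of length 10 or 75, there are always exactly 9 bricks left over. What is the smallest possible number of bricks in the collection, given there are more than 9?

N − 9 must be a common multiple of 10 and 75.
10 = 2 × 5
75 = 3 × 5^2
LCM(10, 75) = 2 × 3 × 5^2 = 150.
Smallest N > 9 is LCM + 9 = 150 + 9 = 159.

159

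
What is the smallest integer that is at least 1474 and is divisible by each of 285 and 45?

1710

The integer must be a common multiple of 285 and 45, so a multiple of their LCM.
285 = 3 × 5 × 19
45 = 3^2 × 5
LCM(285, 45) = 3^2 × 5 × 19 = 855.
Smallest multiple of 855 that is ≥ 1474: ⌈1474/855⌉ × 855 = 2 × 855 = 1710.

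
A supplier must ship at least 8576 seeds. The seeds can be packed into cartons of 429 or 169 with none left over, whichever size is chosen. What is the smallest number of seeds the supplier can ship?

11154

The number of seeds must be a common multiple of 429 and 169, so a multiple of their LCM.
429 = 3 × 11 × 13
169 = 13^2
LCM(429, 169) = 3 × 11 × 13^2 = 5577.
Smallest multiple of 5577 that is ≥ 8576: ⌈8576/5577⌉ × 5577 = 2 × 5577 = 11154.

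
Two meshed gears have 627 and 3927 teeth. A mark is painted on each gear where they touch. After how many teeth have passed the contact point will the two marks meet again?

They coincide at every common multiple of the periods; the first is the LCM.
627 = 3 × 11 × 19
3927 = 3 × 7 × 11 × 17
LCM(627, 3927) = 3 × 7 × 11 × 17 × 19 = 74613.

74613 teeth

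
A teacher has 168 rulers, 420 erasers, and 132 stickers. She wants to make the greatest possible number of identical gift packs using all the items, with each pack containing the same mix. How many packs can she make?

12 packs

The pack count must divide each quantity, so the greatest is gcd(168, 420, 132).
168 = 2^3 × 3 × 7
420 = 2^2 × 3 × 5 × 7
132 = 2^2 × 3 × 11
gcd(168, 420, 132) = 2^2 × 3 = 12.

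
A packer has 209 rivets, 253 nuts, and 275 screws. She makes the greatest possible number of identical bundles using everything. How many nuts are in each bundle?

Number of bundles = gcd(209, 253, 275).
209 = 11 × 19
253 = 11 × 23
275 = 5^2 × 11
gcd(209, 253, 275) = 11.
nuts per bundle = 253 / 11 = 23.

23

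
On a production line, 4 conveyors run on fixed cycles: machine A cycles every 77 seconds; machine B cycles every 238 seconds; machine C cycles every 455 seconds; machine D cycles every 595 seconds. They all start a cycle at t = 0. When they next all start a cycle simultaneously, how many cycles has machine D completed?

286 cycles

They are all back at their starting positions together after one LCM of the periods.
77 = 7 × 11
238 = 2 × 7 × 17
455 = 5 × 7 × 13
595 = 5 × 7 × 17
LCM(77, 238, 455, 595) = 2 × 5 × 7 × 11 × 13 × 17 = 170170.
Cycles for period 595: 170170 / 595 = 286.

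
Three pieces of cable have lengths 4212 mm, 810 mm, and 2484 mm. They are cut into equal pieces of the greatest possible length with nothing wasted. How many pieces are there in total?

139

Piece length = gcd(4212, 810, 2484).
4212 = 2^2 × 3^4 × 13
810 = 2 × 3^4 × 5
2484 = 2^2 × 3^3 × 23
gcd(4212, 810, 2484) = 2 × 3^3 = 54.
Total pieces = 4212/54 + 810/54 + 2484/54 = 78 + 15 + 46 = 139.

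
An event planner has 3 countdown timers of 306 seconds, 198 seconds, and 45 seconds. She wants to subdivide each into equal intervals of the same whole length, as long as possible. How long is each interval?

9 seconds

The interval must divide each timer length; the longest such is the gcd.
306 = 2 × 3^2 × 17
198 = 2 × 3^2 × 11
45 = 3^2 × 5
gcd(306, 198, 45) = 3^2 = 9.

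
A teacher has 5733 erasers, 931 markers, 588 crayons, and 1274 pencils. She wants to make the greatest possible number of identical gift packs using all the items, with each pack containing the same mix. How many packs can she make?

The pack count must divide each quantity, so the greatest is gcd(5733, 931, 588, 1274).
5733 = 3^2 × 7^2 × 13
931 = 7^2 × 19
588 = 2^2 × 3 × 7^2
1274 = 2 × 7^2 × 13
gcd(5733, 931, 588, 1274) = 7^2 = 49.

49 packs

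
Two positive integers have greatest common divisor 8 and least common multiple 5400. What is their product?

For any two positive integers, gcd × lcm = product = 8 × 5400 = 43200.

43200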